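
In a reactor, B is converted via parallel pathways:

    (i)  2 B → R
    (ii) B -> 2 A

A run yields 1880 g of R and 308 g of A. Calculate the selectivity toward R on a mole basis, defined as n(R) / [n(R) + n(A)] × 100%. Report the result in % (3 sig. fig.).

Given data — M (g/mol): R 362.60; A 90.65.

n(R) = 1880 / 362.60 = 5.185 mol
n(A) = 308 / 90.65 = 3.398 mol
selectivity = 5.185/(5.185+3.398) × 100 = 60.41 %

60.4 %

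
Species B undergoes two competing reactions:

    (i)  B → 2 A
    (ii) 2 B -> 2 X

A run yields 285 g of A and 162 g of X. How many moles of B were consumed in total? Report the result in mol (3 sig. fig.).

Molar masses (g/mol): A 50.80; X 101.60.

n(A) = 285 / 50.80 = 5.610 mol
n(X) = 162 / 101.60 = 1.594 mol
n(B) via (i) = (1/2)×5.610 = 2.805 mol
n(B) via (ii) = (2/2)×1.594 = 1.594 mol
total n(B) = 2.805 + 1.594 = 4.399 mol

4.40 mol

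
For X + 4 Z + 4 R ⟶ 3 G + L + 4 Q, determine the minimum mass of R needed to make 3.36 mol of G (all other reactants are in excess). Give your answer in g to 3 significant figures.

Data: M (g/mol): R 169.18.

758 g

n(G) = 3.360 mol
n(R) = (4/3) × 3.360 = 4.480 mol
mass = 4.480 × 169.18 = 757.9 g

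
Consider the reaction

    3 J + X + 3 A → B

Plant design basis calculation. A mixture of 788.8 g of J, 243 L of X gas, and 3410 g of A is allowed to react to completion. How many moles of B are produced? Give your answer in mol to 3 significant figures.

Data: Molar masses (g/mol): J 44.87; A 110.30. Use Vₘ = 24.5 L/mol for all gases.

5.86 mol

n(J) = 788.8 / 44.87 = 17.58 mol
n(X) = 243.0 / 24.5 = 9.918 mol
n(A) = 3410 / 110.30 = 30.92 mol
n/ν for J = 17.58/3 = 5.860
n/ν for X = 9.918/1 = 9.918
n/ν for A = 30.92/3 = 10.31
Smallest n/ν is J → limiting reagent.
n(B) = (1/3) × 17.58 = 5.860 mol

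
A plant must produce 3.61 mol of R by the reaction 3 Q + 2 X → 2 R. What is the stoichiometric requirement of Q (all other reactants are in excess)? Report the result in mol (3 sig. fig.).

n(R) = 3.610 mol
n(Q) = (3/2) × 3.610 = 5.415 mol

5.42 mol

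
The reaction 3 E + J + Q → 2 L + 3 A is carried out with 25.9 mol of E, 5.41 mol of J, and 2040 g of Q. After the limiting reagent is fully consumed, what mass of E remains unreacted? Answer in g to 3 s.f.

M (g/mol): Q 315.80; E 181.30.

n(E) = 25.90 mol
n(J) = 5.410 mol
n(Q) = 2040 / 315.80 = 6.460 mol
n/ν for E = 25.90/3 = 8.633
n/ν for J = 5.410/1 = 5.410
n/ν for Q = 6.460/1 = 6.460
Smallest n/ν is J → limiting reagent.
E consumed = (3/1) × 5.410 = 16.23 mol
E remaining = 25.90 − 16.23 = 9.670 mol
mass = 9.670 × 181.30 = 1753 g

1750 g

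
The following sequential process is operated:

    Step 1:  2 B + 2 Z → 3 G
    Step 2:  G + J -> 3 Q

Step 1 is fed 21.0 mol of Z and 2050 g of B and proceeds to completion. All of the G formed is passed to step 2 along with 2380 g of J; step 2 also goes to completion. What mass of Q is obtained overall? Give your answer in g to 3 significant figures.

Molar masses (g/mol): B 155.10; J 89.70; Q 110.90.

Step 1:
n(Z) = 21.00 mol
n(B) = 2050 / 155.10 = 13.22 mol
n/ν for Z = 21.00/2 = 10.50
n/ν for B = 13.22/2 = 6.610
Smallest n/ν is B → limiting reagent.
n(G) produced = (3/2) × 13.22 = 19.83 mol
Step 2:
n(G) available = 19.83 mol
n(J) = 2380 / 89.70 = 26.53 mol
n/ν for G = 19.83/1 = 19.83
n/ν for J = 26.53/1 = 26.53
Smallest n/ν is G → limiting reagent.
n(Q) = (3/1) × 19.83 = 59.49 mol
mass = 59.49 × 110.90 = 6597 g

6600 g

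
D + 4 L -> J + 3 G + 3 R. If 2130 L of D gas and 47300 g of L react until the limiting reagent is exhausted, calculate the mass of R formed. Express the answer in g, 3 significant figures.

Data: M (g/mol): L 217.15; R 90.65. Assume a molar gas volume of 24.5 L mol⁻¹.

14800 g

n(D) = 2130 / 24.5 = 86.94 mol
n(L) = 47300 / 217.15 = 217.8 mol
n/ν for D = 86.94/1 = 86.94
n/ν for L = 217.8/4 = 54.45
Smallest n/ν is L → limiting reagent.
n(R) = (3/4) × 217.8 = 163.4 mol
mass = 163.4 × 90.65 = 14810 g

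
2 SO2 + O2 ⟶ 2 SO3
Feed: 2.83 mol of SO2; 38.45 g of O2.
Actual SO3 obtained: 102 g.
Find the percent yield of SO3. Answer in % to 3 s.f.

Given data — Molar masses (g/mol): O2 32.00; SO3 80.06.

n(SO2) = 2.830 mol
n(O2) = 38.45 / 32.00 = 1.202 mol
n/ν for SO2 = 2.830/2 = 1.415
n/ν for O2 = 1.202/1 = 1.202
Smallest n/ν is O2 → limiting reagent.
theoretical n(SO3) = (2/1) × 1.202 = 2.404 mol → 192.5 g
% yield = 102 / 192.5 × 100 = 52.99 %

53.0 %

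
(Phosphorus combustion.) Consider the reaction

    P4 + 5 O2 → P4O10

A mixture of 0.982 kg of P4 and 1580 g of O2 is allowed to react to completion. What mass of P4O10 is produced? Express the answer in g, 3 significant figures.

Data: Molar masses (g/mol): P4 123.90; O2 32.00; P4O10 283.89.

n(P4) = 0.9820×1000 / 123.90 = 7.926 mol
n(O2) = 1580 / 32.00 = 49.38 mol
n/ν for P4 = 7.926/1 = 7.926
n/ν for O2 = 49.38/5 = 9.876
Smallest n/ν is P4 → limiting reagent.
n(P4O10) = (1/1) × 7.926 = 7.926 mol
mass = 7.926 × 283.89 = 2250 g

2250 g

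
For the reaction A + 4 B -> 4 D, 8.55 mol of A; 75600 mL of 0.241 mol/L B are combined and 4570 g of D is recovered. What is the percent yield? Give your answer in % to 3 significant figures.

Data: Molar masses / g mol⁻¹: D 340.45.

73.7 %

n(A) = 8.550 mol
n(B) = 0.241 × 75600/1000 = 18.22 mol
n/ν → A: 8.550, B: 4.555; B is limiting.
theoretical n(D) = (4/4) × 18.22 = 18.22 mol → 6203 g
% yield = 4570 / 6203 × 100 = 73.67 %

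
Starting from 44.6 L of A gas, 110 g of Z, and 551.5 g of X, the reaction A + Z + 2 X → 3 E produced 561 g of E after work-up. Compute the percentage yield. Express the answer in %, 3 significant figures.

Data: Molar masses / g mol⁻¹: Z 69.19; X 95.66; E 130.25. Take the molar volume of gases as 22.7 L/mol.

n(A) = 44.60 / 22.7 = 1.965 mol
n(Z) = 110.0 / 69.19 = 1.590 mol
n(X) = 551.5 / 95.66 = 5.765 mol
n/ν for A = 1.965/1 = 1.965
n/ν for Z = 1.590/1 = 1.590
n/ν for X = 5.765/2 = 2.883
Smallest n/ν is Z → limiting reagent.
theoretical n(E) = (3/1) × 1.590 = 4.770 mol → 621.3 g
% yield = 561 / 621.3 × 100 = 90.29 %

90.3 %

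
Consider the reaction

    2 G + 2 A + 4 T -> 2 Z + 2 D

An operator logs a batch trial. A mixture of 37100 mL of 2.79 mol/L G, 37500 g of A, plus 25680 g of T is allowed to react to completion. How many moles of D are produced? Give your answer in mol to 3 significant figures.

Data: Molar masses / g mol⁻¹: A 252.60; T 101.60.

n(G) = 2.79 × 37100/1000 = 103.5 mol
n(A) = 37500 / 252.60 = 148.5 mol
n(T) = 25680 / 101.60 = 252.8 mol
n/ν → G: 51.75, A: 74.25, T: 63.20; G is limiting.
n(D) = (2/2) × 103.5 = 103.5 mol

104 mol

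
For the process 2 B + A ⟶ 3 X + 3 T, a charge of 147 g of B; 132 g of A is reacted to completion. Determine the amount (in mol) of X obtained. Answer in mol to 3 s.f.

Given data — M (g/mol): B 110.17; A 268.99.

1.47 mol

n(B) = 147.0 / 110.17 = 1.334 mol
n(A) = 132.0 / 268.99 = 0.4907 mol
n/ν for B = 1.334/2 = 0.6670
n/ν for A = 0.4907/1 = 0.4907
Smallest n/ν is A → limiting reagent.
n(X) = (3/1) × 0.4907 = 1.472 mol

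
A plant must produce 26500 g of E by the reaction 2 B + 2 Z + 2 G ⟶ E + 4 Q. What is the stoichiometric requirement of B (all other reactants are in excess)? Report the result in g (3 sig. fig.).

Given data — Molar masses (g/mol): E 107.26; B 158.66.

n(E) = 26500 / 107.26 = 247.1 mol
n(B) = (2/1) × 247.1 = 494.2 mol
mass = 494.2 × 158.66 = 78410 g

78400 g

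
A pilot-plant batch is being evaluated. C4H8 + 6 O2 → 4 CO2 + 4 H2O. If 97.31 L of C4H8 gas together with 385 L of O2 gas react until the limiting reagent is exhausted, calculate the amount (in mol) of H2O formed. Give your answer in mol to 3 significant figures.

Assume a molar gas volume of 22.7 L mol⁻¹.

n(C4H8) = 97.31 / 22.7 = 4.287 mol
n(O2) = 385.0 / 22.7 = 16.96 mol
n/ν → C4H8: 4.287, O2: 2.827; O2 is limiting.
n(H2O) = (4/6) × 16.96 = 11.31 mol

11.3 mol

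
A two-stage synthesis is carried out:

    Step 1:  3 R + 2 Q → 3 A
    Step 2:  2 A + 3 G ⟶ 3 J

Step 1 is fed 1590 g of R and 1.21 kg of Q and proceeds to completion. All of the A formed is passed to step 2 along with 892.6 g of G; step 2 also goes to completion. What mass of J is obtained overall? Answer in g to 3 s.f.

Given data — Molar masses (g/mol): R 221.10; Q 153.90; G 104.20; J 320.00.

Step 1:
n(R) = 1590 / 221.10 = 7.191 mol
n(Q) = 1.210×1000 / 153.90 = 7.862 mol
n/ν → R: 2.397, Q: 3.931; R is limiting.
n(A) produced = (3/3) × 7.191 = 7.191 mol
Step 2:
n(A) available = 7.191 mol
n(G) = 892.6 / 104.20 = 8.566 mol
n/ν → A: 3.596, G: 2.855; G is limiting.
n(J) = (3/3) × 8.566 = 8.566 mol
mass = 8.566 × 320.00 = 2741 g

2740 g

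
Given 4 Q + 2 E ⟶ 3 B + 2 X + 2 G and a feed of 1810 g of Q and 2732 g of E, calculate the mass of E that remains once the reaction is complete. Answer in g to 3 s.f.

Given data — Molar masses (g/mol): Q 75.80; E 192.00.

n(Q) = 1810 / 75.80 = 23.88 mol
n(E) = 2732 / 192.00 = 14.23 mol
n/ν for Q = 23.88/4 = 5.970
n/ν for E = 14.23/2 = 7.115
Smallest n/ν is Q → limiting reagent.
E consumed = (2/4) × 23.88 = 11.94 mol
E remaining = 14.23 − 11.94 = 2.290 mol
mass = 2.290 × 192.00 = 439.7 g

440 g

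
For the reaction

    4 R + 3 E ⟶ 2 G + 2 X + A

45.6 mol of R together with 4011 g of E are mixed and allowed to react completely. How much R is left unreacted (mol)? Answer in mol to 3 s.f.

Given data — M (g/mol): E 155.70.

n(R) = 45.60 mol
n(E) = 4011 / 155.70 = 25.76 mol
n/ν for R = 45.60/4 = 11.40
n/ν for E = 25.76/3 = 8.587
Smallest n/ν is E → limiting reagent.
R consumed = (4/3) × 25.76 = 34.35 mol
R remaining = 45.60 − 34.35 = 11.25 mol

11.3 mol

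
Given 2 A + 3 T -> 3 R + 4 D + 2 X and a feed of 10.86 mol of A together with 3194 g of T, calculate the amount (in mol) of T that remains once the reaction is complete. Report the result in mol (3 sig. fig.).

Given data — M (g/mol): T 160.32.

n(A) = 10.86 mol
n(T) = 3194 / 160.32 = 19.92 mol
n/ν for A = 10.86/2 = 5.430
n/ν for T = 19.92/3 = 6.640
Smallest n/ν is A → limiting reagent.
T consumed = (3/2) × 10.86 = 16.29 mol
T remaining = 19.92 − 16.29 = 3.630 mol

3.63 mol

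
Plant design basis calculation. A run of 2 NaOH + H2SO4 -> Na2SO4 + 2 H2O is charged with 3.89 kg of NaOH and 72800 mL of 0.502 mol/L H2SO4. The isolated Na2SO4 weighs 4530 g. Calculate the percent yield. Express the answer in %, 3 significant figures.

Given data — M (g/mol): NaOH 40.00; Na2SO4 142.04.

n(NaOH) = 3.890×1000 / 40.00 = 97.25 mol
n(H2SO4) = 0.502 × 72800/1000 = 36.55 mol
n/ν → NaOH: 48.63, H2SO4: 36.55; H2SO4 is limiting.
theoretical n(Na2SO4) = (1/1) × 36.55 = 36.55 mol → 5192 g
% yield = 4530 / 5192 × 100 = 87.25 %

87.3 %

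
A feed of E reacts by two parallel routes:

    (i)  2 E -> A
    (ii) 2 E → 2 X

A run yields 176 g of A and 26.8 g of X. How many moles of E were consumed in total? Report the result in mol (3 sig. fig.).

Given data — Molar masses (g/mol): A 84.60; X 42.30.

4.79 mol

n(A) = 176 / 84.60 = 2.080 mol
n(X) = 26.8 / 42.30 = 0.6336 mol
n(E) via (i) = (2/1)×2.080 = 4.160 mol
n(E) via (ii) = (2/2)×0.6336 = 0.6336 mol
total n(E) = 4.160 + 0.6336 = 4.794 mol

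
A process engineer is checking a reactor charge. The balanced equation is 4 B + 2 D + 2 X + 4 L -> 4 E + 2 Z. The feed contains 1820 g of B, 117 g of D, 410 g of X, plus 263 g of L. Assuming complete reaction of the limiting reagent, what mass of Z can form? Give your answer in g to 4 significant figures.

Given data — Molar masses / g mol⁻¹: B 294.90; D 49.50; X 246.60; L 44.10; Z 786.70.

n(B) = 1820 / 294.90 = 6.172 mol
n(D) = 117.0 / 49.50 = 2.364 mol
n(X) = 410.0 / 246.60 = 1.663 mol
n(L) = 263.0 / 44.10 = 5.964 mol
n/ν for B = 6.172/4 = 1.543
n/ν for D = 2.364/2 = 1.182
n/ν for X = 1.663/2 = 0.8315
n/ν for L = 5.964/4 = 1.491
Smallest n/ν is X → limiting reagent.
n(Z) = (2/2) × 1.663 = 1.663 mol
mass = 1.663 × 786.70 = 1308 g

1308 g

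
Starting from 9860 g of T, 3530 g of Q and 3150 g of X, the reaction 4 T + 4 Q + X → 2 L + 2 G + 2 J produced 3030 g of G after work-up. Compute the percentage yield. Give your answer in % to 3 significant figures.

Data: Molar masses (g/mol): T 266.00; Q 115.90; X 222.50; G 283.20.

70.3 %

n(T) = 9860 / 266.00 = 37.07 mol
n(Q) = 3530 / 115.90 = 30.46 mol
n(X) = 3150 / 222.50 = 14.16 mol
n/ν → T: 9.268, Q: 7.615, X: 14.16; Q is limiting.
theoretical n(G) = (2/4) × 30.46 = 15.23 mol → 4313 g
% yield = 3030 / 4313 × 100 = 70.25 %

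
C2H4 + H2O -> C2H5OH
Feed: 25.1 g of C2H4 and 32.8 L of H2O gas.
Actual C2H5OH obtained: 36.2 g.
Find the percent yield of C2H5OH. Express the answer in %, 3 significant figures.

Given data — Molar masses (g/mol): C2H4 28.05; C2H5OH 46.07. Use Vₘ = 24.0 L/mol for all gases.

87.8 %

n(C2H4) = 25.10 / 28.05 = 0.8948 mol
n(H2O) = 32.80 / 24.0 = 1.367 mol
n/ν for C2H4 = 0.8948/1 = 0.8948
n/ν for H2O = 1.367/1 = 1.367
Smallest n/ν is C2H4 → limiting reagent.
theoretical n(C2H5OH) = (1/1) × 0.8948 = 0.8948 mol → 41.22 g
% yield = 36.2 / 41.22 × 100 = 87.82 %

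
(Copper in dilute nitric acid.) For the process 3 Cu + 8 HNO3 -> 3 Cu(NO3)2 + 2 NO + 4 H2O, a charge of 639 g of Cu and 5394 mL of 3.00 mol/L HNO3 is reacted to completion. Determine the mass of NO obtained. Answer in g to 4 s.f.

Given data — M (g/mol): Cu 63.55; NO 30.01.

121.4 g

n(Cu) = 639.0 / 63.55 = 10.06 mol
n(HNO3) = 3.00 × 5394/1000 = 16.18 mol
n/ν for Cu = 10.06/3 = 3.353
n/ν for HNO3 = 16.18/8 = 2.023
Smallest n/ν is HNO3 → limiting reagent.
n(NO) = (2/8) × 16.18 = 4.045 mol
mass = 4.045 × 30.01 = 121.4 g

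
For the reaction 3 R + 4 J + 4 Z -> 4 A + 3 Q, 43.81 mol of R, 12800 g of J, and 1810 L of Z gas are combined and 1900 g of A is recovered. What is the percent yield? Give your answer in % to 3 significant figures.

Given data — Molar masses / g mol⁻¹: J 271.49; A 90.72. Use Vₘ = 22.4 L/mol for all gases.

44.4 %

n(R) = 43.81 mol
n(J) = 12800 / 271.49 = 47.15 mol
n(Z) = 1810 / 22.4 = 80.80 mol
n/ν → R: 14.60, J: 11.79, Z: 20.20; J is limiting.
theoretical n(A) = (4/4) × 47.15 = 47.15 mol → 4277 g
% yield = 1900 / 4277 × 100 = 44.42 %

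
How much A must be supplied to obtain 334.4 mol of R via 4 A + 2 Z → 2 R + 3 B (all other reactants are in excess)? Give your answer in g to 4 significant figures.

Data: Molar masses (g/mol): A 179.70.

n(R) = 334.4 mol
n(A) = (4/2) × 334.4 = 668.8 mol
mass = 668.8 × 179.70 = 120200 g

120200 g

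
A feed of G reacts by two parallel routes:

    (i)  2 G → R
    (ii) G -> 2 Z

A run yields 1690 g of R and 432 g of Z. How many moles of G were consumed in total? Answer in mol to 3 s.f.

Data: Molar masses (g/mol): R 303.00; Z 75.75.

n(R) = 1690 / 303.00 = 5.578 mol
n(Z) = 432 / 75.75 = 5.703 mol
n(G) via (i) = (2/1)×5.578 = 11.16 mol
n(G) via (ii) = (1/2)×5.703 = 2.852 mol
total n(G) = 11.16 + 2.852 = 14.01 mol

14.0 mol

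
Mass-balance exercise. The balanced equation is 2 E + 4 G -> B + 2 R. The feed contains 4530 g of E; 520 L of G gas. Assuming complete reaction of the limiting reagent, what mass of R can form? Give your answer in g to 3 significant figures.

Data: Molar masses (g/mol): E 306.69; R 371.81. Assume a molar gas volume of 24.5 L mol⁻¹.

n(E) = 4530 / 306.69 = 14.77 mol
n(G) = 520.0 / 24.5 = 21.22 mol
n/ν → E: 7.385, G: 5.305; G is limiting.
n(R) = (2/4) × 21.22 = 10.61 mol
mass = 10.61 × 371.81 = 3945 g

3950 g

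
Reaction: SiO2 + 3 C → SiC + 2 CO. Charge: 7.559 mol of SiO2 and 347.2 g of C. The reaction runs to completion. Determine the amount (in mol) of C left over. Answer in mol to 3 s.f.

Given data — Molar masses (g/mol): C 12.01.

6.23 mol

n(SiO2) = 7.559 mol
n(C) = 347.2 / 12.01 = 28.91 mol
n/ν for SiO2 = 7.559/1 = 7.559
n/ν for C = 28.91/3 = 9.637
Smallest n/ν is SiO2 → limiting reagent.
C consumed = (3/1) × 7.559 = 22.68 mol
C remaining = 28.91 − 22.68 = 6.230 mol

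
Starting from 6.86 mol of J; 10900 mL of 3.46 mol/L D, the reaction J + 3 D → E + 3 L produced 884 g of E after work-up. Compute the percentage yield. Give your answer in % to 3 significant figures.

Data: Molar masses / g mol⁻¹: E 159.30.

80.9 %

n(J) = 6.860 mol
n(D) = 3.46 × 10900/1000 = 37.71 mol
n/ν for J = 6.860/1 = 6.860
n/ν for D = 37.71/3 = 12.57
Smallest n/ν is J → limiting reagent.
theoretical n(E) = (1/1) × 6.860 = 6.860 mol → 1093 g
% yield = 884 / 1093 × 100 = 80.88 %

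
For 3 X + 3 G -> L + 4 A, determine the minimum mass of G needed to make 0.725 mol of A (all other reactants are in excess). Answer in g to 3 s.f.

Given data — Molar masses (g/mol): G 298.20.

162 g

n(A) = 0.7250 mol
n(G) = (3/4) × 0.7250 = 0.5438 mol
mass = 0.5438 × 298.20 = 162.2 g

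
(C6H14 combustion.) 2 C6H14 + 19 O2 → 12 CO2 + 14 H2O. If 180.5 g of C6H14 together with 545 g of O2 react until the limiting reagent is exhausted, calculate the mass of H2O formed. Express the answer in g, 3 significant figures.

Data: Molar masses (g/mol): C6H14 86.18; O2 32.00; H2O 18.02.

n(C6H14) = 180.5 / 86.18 = 2.094 mol
n(O2) = 545.0 / 32.00 = 17.03 mol
n/ν → C6H14: 1.047, O2: 0.8963; O2 is limiting.
n(H2O) = (14/19) × 17.03 = 12.55 mol
mass = 12.55 × 18.02 = 226.2 g

226 g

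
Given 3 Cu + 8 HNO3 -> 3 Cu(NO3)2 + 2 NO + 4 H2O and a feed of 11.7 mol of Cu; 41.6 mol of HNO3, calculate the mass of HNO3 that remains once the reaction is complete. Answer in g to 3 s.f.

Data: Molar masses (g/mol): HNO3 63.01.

655 g

n(Cu) = 11.70 mol
n(HNO3) = 41.60 mol
n/ν for Cu = 11.70/3 = 3.900
n/ν for HNO3 = 41.60/8 = 5.200
Smallest n/ν is Cu → limiting reagent.
HNO3 consumed = (8/3) × 11.70 = 31.20 mol
HNO3 remaining = 41.60 − 31.20 = 10.40 mol
mass = 10.40 × 63.01 = 655.3 g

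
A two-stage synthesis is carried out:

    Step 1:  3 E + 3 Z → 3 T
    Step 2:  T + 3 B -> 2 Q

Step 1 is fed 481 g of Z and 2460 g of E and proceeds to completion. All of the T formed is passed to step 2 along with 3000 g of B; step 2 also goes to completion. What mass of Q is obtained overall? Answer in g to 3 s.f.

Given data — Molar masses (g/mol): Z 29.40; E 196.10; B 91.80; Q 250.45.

Step 1:
n(Z) = 481.0 / 29.40 = 16.36 mol
n(E) = 2460 / 196.10 = 12.54 mol
n/ν for Z = 16.36/3 = 5.453
n/ν for E = 12.54/3 = 4.180
Smallest n/ν is E → limiting reagent.
n(T) produced = (3/3) × 12.54 = 12.54 mol
Step 2:
n(T) available = 12.54 mol
n(B) = 3000 / 91.80 = 32.68 mol
n/ν for T = 12.54/1 = 12.54
n/ν for B = 32.68/3 = 10.89
Smallest n/ν is B → limiting reagent.
n(Q) = (2/3) × 32.68 = 21.79 mol
mass = 21.79 × 250.45 = 5457 g

5460 g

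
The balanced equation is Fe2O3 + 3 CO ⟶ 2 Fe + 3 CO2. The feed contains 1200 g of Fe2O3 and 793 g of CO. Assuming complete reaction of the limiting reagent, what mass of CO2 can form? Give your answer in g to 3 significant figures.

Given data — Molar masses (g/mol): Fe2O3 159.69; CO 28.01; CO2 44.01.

n(Fe2O3) = 1200 / 159.69 = 7.515 mol
n(CO) = 793.0 / 28.01 = 28.31 mol
n/ν → Fe2O3: 7.515, CO: 9.437; Fe2O3 is limiting.
n(CO2) = (3/1) × 7.515 = 22.55 mol
mass = 22.55 × 44.01 = 992.4 g

992 g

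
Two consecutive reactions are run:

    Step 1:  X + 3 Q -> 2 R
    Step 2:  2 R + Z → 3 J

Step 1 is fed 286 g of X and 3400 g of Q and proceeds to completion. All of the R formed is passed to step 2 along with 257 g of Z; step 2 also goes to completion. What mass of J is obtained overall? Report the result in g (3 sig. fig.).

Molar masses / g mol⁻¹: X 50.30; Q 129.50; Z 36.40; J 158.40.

2700 g

Step 1:
n(X) = 286.0 / 50.30 = 5.686 mol
n(Q) = 3400 / 129.50 = 26.25 mol
n/ν for X = 5.686/1 = 5.686
n/ν for Q = 26.25/3 = 8.750
Smallest n/ν is X → limiting reagent.
n(R) produced = (2/1) × 5.686 = 11.37 mol
Step 2:
n(R) available = 11.37 mol
n(Z) = 257.0 / 36.40 = 7.060 mol
n/ν for R = 11.37/2 = 5.685
n/ν for Z = 7.060/1 = 7.060
Smallest n/ν is R → limiting reagent.
n(J) = (3/2) × 11.37 = 17.06 mol
mass = 17.06 × 158.40 = 2702 g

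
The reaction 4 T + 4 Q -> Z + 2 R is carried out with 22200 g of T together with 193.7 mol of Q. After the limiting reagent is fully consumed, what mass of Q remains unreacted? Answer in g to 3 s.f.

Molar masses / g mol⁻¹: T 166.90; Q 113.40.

6880 g

n(T) = 22200 / 166.90 = 133.0 mol
n(Q) = 193.7 mol
n/ν → T: 33.25, Q: 48.43; T is limiting.
Q consumed = (4/4) × 133.0 = 133.0 mol
Q remaining = 193.7 − 133.0 = 60.70 mol
mass = 60.70 × 113.40 = 6883 g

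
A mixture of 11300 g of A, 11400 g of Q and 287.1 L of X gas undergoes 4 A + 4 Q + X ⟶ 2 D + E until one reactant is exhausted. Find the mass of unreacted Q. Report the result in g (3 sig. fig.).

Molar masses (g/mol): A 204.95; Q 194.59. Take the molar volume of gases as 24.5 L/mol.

n(A) = 11300 / 204.95 = 55.14 mol
n(Q) = 11400 / 194.59 = 58.58 mol
n(X) = 287.1 / 24.5 = 11.72 mol
n/ν for A = 55.14/4 = 13.79
n/ν for Q = 58.58/4 = 14.65
n/ν for X = 11.72/1 = 11.72
Smallest n/ν is X → limiting reagent.
Q consumed = (4/1) × 11.72 = 46.88 mol
Q remaining = 58.58 − 46.88 = 11.70 mol
mass = 11.70 × 194.59 = 2277 g

2280 g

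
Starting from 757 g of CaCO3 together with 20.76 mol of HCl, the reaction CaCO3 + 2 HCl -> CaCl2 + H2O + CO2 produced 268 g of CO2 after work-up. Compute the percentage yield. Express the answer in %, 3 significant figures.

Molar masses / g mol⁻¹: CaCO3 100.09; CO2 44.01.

80.5 %

n(CaCO3) = 757.0 / 100.09 = 7.563 mol
n(HCl) = 20.76 mol
n/ν → CaCO3: 7.563, HCl: 10.38; CaCO3 is limiting.
theoretical n(CO2) = (1/1) × 7.563 = 7.563 mol → 332.8 g
% yield = 268 / 332.8 × 100 = 80.53 %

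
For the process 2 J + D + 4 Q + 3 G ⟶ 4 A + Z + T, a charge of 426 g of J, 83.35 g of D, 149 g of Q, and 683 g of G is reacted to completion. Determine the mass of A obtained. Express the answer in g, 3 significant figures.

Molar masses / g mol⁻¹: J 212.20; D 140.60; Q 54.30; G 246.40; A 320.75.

761 g

n(J) = 426.0 / 212.20 = 2.008 mol
n(D) = 83.35 / 140.60 = 0.5928 mol
n(Q) = 149.0 / 54.30 = 2.744 mol
n(G) = 683.0 / 246.40 = 2.772 mol
n/ν for J = 2.008/2 = 1.004
n/ν for D = 0.5928/1 = 0.5928
n/ν for Q = 2.744/4 = 0.6860
n/ν for G = 2.772/3 = 0.9240
Smallest n/ν is D → limiting reagent.
n(A) = (4/1) × 0.5928 = 2.371 mol
mass = 2.371 × 320.75 = 760.5 g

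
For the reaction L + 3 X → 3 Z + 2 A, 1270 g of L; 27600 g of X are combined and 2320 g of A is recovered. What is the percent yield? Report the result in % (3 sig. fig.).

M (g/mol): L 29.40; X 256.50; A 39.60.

n(L) = 1270 / 29.40 = 43.20 mol
n(X) = 27600 / 256.50 = 107.6 mol
n/ν for L = 43.20/1 = 43.20
n/ν for X = 107.6/3 = 35.87
Smallest n/ν is X → limiting reagent.
theoretical n(A) = (2/3) × 107.6 = 71.73 mol → 2841 g
% yield = 2320 / 2841 × 100 = 81.66 %

81.7 %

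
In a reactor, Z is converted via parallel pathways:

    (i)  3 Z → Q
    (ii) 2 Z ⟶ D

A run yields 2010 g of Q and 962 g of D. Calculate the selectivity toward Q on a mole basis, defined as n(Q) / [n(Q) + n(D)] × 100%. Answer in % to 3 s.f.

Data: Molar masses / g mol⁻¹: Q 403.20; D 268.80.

n(Q) = 2010 / 403.20 = 4.985 mol
n(D) = 962 / 268.80 = 3.579 mol
selectivity = 4.985/(4.985+3.579) × 100 = 58.21 %

58.2 %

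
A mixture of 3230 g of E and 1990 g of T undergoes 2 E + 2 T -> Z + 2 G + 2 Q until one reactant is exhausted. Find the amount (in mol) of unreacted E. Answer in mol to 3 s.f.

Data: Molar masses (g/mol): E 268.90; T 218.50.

2.90 mol

n(E) = 3230 / 268.90 = 12.01 mol
n(T) = 1990 / 218.50 = 9.108 mol
n/ν for E = 12.01/2 = 6.005
n/ν for T = 9.108/2 = 4.554
Smallest n/ν is T → limiting reagent.
E consumed = (2/2) × 9.108 = 9.108 mol
E remaining = 12.01 − 9.108 = 2.902 mol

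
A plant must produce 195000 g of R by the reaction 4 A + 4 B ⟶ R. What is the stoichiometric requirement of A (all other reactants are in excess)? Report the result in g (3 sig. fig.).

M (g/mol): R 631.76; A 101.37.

125000 g

n(R) = 195000 / 631.76 = 308.7 mol
n(A) = (4/1) × 308.7 = 1235 mol
mass = 1235 × 101.37 = 125200 g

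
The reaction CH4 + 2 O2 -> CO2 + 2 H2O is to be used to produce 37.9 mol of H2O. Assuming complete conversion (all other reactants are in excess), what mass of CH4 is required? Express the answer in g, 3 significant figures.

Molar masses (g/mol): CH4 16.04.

n(H2O) = 37.90 mol
n(CH4) = (1/2) × 37.90 = 18.95 mol
mass = 18.95 × 16.04 = 304.0 g

304 g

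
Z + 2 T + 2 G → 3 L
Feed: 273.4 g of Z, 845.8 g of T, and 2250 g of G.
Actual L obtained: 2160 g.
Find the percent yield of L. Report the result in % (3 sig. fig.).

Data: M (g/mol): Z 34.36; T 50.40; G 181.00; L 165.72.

69.9 %

n(Z) = 273.4 / 34.36 = 7.957 mol
n(T) = 845.8 / 50.40 = 16.78 mol
n(G) = 2250 / 181.00 = 12.43 mol
n/ν → Z: 7.957, T: 8.390, G: 6.215; G is limiting.
theoretical n(L) = (3/2) × 12.43 = 18.65 mol → 3091 g
% yield = 2160 / 3091 × 100 = 69.88 %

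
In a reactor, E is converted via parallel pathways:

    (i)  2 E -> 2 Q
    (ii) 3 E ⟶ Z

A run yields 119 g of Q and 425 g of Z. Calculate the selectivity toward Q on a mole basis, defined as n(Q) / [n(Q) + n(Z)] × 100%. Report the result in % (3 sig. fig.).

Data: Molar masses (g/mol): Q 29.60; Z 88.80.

n(Q) = 119 / 29.60 = 4.020 mol
n(Z) = 425 / 88.80 = 4.786 mol
selectivity = 4.020/(4.020+4.786) × 100 = 45.65 %

45.7 %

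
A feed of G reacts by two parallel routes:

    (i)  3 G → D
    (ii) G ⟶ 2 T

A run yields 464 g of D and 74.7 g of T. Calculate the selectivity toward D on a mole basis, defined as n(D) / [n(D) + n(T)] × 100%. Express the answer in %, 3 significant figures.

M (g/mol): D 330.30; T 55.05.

50.9 %

n(D) = 464 / 330.30 = 1.405 mol
n(T) = 74.7 / 55.05 = 1.357 mol
selectivity = 1.405/(1.405+1.357) × 100 = 50.87 %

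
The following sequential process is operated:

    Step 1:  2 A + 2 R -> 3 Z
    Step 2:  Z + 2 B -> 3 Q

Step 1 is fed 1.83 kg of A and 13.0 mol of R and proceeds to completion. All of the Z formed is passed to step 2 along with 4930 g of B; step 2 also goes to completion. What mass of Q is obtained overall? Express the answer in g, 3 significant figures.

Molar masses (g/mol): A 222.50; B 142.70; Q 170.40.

Step 1:
n(A) = 1.830×1000 / 222.50 = 8.225 mol
n(R) = 13.00 mol
n/ν for A = 8.225/2 = 4.113
n/ν for R = 13.00/2 = 6.500
Smallest n/ν is A → limiting reagent.
n(Z) produced = (3/2) × 8.225 = 12.34 mol
Step 2:
n(Z) available = 12.34 mol
n(B) = 4930 / 142.70 = 34.55 mol
n/ν for Z = 12.34/1 = 12.34
n/ν for B = 34.55/2 = 17.28
Smallest n/ν is Z → limiting reagent.
n(Q) = (3/1) × 12.34 = 37.02 mol
mass = 37.02 × 170.40 = 6308 g

6310 g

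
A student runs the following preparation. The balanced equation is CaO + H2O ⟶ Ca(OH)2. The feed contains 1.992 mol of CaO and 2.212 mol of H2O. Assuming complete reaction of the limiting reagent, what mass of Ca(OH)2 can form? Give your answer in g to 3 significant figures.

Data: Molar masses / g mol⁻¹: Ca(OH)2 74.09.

148 g

n(CaO) = 1.992 mol
n(H2O) = 2.212 mol
n/ν for CaO = 1.992/1 = 1.992
n/ν for H2O = 2.212/1 = 2.212
Smallest n/ν is CaO → limiting reagent.
n(Ca(OH)2) = (1/1) × 1.992 = 1.992 mol
mass = 1.992 × 74.09 = 147.6 g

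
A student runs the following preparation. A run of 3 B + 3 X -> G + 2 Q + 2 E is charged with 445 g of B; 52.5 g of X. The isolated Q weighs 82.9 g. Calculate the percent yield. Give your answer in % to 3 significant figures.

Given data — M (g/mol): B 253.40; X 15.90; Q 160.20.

n(B) = 445.0 / 253.40 = 1.756 mol
n(X) = 52.50 / 15.90 = 3.302 mol
n/ν for B = 1.756/3 = 0.5853
n/ν for X = 3.302/3 = 1.101
Smallest n/ν is B → limiting reagent.
theoretical n(Q) = (2/3) × 1.756 = 1.171 mol → 187.6 g
% yield = 82.9 / 187.6 × 100 = 44.19 %

44.2 %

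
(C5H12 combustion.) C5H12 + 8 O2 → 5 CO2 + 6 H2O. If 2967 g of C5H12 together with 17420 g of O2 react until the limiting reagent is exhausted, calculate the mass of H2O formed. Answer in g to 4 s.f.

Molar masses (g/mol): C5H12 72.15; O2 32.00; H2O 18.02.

n(C5H12) = 2967 / 72.15 = 41.12 mol
n(O2) = 17420 / 32.00 = 544.4 mol
n/ν for C5H12 = 41.12/1 = 41.12
n/ν for O2 = 544.4/8 = 68.05
Smallest n/ν is C5H12 → limiting reagent.
n(H2O) = (6/1) × 41.12 = 246.7 mol
mass = 246.7 × 18.02 = 4446 g

4446 g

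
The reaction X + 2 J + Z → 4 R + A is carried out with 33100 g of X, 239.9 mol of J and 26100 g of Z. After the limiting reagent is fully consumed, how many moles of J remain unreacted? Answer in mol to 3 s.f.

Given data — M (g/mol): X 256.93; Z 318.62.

76.1 mol

n(X) = 33100 / 256.93 = 128.8 mol
n(J) = 239.9 mol
n(Z) = 26100 / 318.62 = 81.92 mol
n/ν for X = 128.8/1 = 128.8
n/ν for J = 239.9/2 = 120.0
n/ν for Z = 81.92/1 = 81.92
Smallest n/ν is Z → limiting reagent.
J consumed = (2/1) × 81.92 = 163.8 mol
J remaining = 239.9 − 163.8 = 76.10 mol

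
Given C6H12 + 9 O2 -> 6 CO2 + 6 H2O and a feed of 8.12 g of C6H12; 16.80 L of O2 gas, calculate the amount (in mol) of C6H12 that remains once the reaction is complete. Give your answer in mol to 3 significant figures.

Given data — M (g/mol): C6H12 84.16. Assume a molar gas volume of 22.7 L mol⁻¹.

n(C6H12) = 8.120 / 84.16 = 0.09648 mol
n(O2) = 16.80 / 22.7 = 0.7401 mol
n/ν for C6H12 = 0.09648/1 = 0.09648
n/ν for O2 = 0.7401/9 = 0.08223
Smallest n/ν is O2 → limiting reagent.
C6H12 consumed = (1/9) × 0.7401 = 0.08223 mol
C6H12 remaining = 0.09648 − 0.08223 = 0.01425 mol

0.0143 mol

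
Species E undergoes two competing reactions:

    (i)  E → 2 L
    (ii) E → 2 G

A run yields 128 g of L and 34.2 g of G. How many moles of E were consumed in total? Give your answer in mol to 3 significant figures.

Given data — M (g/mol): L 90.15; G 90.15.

n(L) = 128 / 90.15 = 1.420 mol
n(G) = 34.2 / 90.15 = 0.3794 mol
n(E) via (i) = (1/2)×1.420 = 0.7100 mol
n(E) via (ii) = (1/2)×0.3794 = 0.1897 mol
total n(E) = 0.7100 + 0.1897 = 0.8997 mol

0.900 mol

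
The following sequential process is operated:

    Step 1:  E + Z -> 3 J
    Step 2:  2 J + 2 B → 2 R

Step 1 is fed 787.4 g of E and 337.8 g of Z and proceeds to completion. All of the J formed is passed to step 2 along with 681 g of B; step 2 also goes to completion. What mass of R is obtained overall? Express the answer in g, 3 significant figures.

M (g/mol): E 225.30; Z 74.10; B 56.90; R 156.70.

Step 1:
n(E) = 787.4 / 225.30 = 3.495 mol
n(Z) = 337.8 / 74.10 = 4.559 mol
n/ν for E = 3.495/1 = 3.495
n/ν for Z = 4.559/1 = 4.559
Smallest n/ν is E → limiting reagent.
n(J) produced = (3/1) × 3.495 = 10.49 mol
Step 2:
n(J) available = 10.49 mol
n(B) = 681.0 / 56.90 = 11.97 mol
n/ν for J = 10.49/2 = 5.245
n/ν for B = 11.97/2 = 5.985
Smallest n/ν is J → limiting reagent.
n(R) = (2/2) × 10.49 = 10.49 mol
mass = 10.49 × 156.70 = 1644 g

1640 g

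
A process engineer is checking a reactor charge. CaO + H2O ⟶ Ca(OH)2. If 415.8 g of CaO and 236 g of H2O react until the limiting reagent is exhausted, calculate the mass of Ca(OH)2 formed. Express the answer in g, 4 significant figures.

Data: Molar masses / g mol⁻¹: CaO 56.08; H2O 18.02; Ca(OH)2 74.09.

549.3 g

n(CaO) = 415.8 / 56.08 = 7.414 mol
n(H2O) = 236.0 / 18.02 = 13.10 mol
n/ν → CaO: 7.414, H2O: 13.10; CaO is limiting.
n(Ca(OH)2) = (1/1) × 7.414 = 7.414 mol
mass = 7.414 × 74.09 = 549.3 g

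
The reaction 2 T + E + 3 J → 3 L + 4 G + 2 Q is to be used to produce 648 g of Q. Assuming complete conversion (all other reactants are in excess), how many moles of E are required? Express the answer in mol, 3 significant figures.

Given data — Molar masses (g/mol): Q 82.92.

n(Q) = 648 / 82.92 = 7.815 mol
n(E) = (1/2) × 7.815 = 3.908 mol

3.91 mol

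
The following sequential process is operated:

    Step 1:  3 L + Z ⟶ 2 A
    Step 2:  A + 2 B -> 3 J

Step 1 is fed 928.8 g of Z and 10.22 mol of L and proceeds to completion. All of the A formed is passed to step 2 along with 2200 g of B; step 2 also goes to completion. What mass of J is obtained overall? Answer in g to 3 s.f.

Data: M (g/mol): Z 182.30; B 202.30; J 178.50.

Step 1:
n(Z) = 928.8 / 182.30 = 5.095 mol
n(L) = 10.22 mol
n/ν → Z: 5.095, L: 3.407; L is limiting.
n(A) produced = (2/3) × 10.22 = 6.813 mol
Step 2:
n(A) available = 6.813 mol
n(B) = 2200 / 202.30 = 10.87 mol
n/ν → A: 6.813, B: 5.435; B is limiting.
n(J) = (3/2) × 10.87 = 16.31 mol
mass = 16.31 × 178.50 = 2911 g

2910 g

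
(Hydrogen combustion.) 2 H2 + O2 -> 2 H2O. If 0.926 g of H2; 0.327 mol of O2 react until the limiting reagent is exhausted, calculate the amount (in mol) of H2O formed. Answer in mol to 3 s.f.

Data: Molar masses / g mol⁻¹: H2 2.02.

n(H2) = 0.9260 / 2.02 = 0.4584 mol
n(O2) = 0.3270 mol
n/ν for H2 = 0.4584/2 = 0.2292
n/ν for O2 = 0.3270/1 = 0.3270
Smallest n/ν is H2 → limiting reagent.
n(H2O) = (2/2) × 0.4584 = 0.4584 mol

0.458 mol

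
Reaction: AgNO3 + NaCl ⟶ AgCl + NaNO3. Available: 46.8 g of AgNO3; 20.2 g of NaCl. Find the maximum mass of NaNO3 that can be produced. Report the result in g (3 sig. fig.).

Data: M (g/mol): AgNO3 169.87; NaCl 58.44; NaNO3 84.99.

n(AgNO3) = 46.80 / 169.87 = 0.2755 mol
n(NaCl) = 20.20 / 58.44 = 0.3457 mol
n/ν → AgNO3: 0.2755, NaCl: 0.3457; AgNO3 is limiting.
n(NaNO3) = (1/1) × 0.2755 = 0.2755 mol
mass = 0.2755 × 84.99 = 23.41 g

23.4 g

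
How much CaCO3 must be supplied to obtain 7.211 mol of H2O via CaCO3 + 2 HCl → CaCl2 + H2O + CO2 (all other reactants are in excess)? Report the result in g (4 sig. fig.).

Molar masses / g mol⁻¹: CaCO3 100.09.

721.7 g

n(H2O) = 7.211 mol
n(CaCO3) = (1/1) × 7.211 = 7.211 mol
mass = 7.211 × 100.09 = 721.7 g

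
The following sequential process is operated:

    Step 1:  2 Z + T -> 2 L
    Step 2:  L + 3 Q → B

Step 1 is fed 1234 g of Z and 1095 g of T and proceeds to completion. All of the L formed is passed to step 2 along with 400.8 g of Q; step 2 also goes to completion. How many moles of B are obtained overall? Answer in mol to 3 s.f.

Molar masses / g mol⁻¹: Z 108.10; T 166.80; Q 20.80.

6.42 mol

Step 1:
n(Z) = 1234 / 108.10 = 11.42 mol
n(T) = 1095 / 166.80 = 6.565 mol
n/ν for Z = 11.42/2 = 5.710
n/ν for T = 6.565/1 = 6.565
Smallest n/ν is Z → limiting reagent.
n(L) produced = (2/2) × 11.42 = 11.42 mol
Step 2:
n(L) available = 11.42 mol
n(Q) = 400.8 / 20.80 = 19.27 mol
n/ν for L = 11.42/1 = 11.42
n/ν for Q = 19.27/3 = 6.423
Smallest n/ν is Q → limiting reagent.
n(B) = (1/3) × 19.27 = 6.423 mol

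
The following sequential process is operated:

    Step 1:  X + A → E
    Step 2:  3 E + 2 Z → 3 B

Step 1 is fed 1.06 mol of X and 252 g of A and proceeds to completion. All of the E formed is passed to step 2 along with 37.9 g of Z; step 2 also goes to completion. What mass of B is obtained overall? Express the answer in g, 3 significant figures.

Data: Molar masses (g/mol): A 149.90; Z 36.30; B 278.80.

296 g

Step 1:
n(X) = 1.060 mol
n(A) = 252.0 / 149.90 = 1.681 mol
n/ν for X = 1.060/1 = 1.060
n/ν for A = 1.681/1 = 1.681
Smallest n/ν is X → limiting reagent.
n(E) produced = (1/1) × 1.060 = 1.060 mol
Step 2:
n(E) available = 1.060 mol
n(Z) = 37.90 / 36.30 = 1.044 mol
n/ν for E = 1.060/3 = 0.3533
n/ν for Z = 1.044/2 = 0.5220
Smallest n/ν is E → limiting reagent.
n(B) = (3/3) × 1.060 = 1.060 mol
mass = 1.060 × 278.80 = 295.5 g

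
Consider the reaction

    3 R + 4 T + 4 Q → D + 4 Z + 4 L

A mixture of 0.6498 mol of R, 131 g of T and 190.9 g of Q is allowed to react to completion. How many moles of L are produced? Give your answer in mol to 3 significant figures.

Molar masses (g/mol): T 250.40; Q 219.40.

n(R) = 0.6498 mol
n(T) = 131.0 / 250.40 = 0.5232 mol
n(Q) = 190.9 / 219.40 = 0.8701 mol
n/ν for R = 0.6498/3 = 0.2166
n/ν for T = 0.5232/4 = 0.1308
n/ν for Q = 0.8701/4 = 0.2175
Smallest n/ν is T → limiting reagent.
n(L) = (4/4) × 0.5232 = 0.5232 mol

0.523 mol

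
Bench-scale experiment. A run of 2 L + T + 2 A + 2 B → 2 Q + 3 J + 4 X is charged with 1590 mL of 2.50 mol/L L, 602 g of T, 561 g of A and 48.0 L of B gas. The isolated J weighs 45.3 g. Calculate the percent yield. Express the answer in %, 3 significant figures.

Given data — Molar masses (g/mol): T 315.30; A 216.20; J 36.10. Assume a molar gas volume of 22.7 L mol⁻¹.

n(L) = 2.50 × 1590/1000 = 3.975 mol
n(T) = 602.0 / 315.30 = 1.909 mol
n(A) = 561.0 / 216.20 = 2.595 mol
n(B) = 48.00 / 22.7 = 2.115 mol
n/ν for L = 3.975/2 = 1.988
n/ν for T = 1.909/1 = 1.909
n/ν for A = 2.595/2 = 1.298
n/ν for B = 2.115/2 = 1.058
Smallest n/ν is B → limiting reagent.
theoretical n(J) = (3/2) × 2.115 = 3.173 mol → 114.5 g
% yield = 45.3 / 114.5 × 100 = 39.56 %

39.6 %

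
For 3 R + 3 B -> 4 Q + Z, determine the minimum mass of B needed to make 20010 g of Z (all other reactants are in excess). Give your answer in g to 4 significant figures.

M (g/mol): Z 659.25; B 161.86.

14740 g

n(Z) = 20010 / 659.25 = 30.35 mol
n(B) = (3/1) × 30.35 = 91.05 mol
mass = 91.05 × 161.86 = 14740 g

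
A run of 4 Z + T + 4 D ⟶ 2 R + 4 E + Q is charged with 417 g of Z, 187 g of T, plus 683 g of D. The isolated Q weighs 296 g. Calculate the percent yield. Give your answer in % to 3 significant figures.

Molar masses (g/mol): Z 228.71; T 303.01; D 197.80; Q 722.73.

n(Z) = 417.0 / 228.71 = 1.823 mol
n(T) = 187.0 / 303.01 = 0.6171 mol
n(D) = 683.0 / 197.80 = 3.453 mol
n/ν → Z: 0.4558, T: 0.6171, D: 0.8633; Z is limiting.
theoretical n(Q) = (1/4) × 1.823 = 0.4558 mol → 329.4 g
% yield = 296 / 329.4 × 100 = 89.86 %

89.9 %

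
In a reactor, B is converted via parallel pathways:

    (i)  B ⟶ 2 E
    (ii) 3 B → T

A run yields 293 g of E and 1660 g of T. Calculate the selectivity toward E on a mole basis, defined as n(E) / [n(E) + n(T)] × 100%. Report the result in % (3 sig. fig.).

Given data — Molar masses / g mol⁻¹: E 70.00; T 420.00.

51.4 %

n(E) = 293 / 70.00 = 4.186 mol
n(T) = 1660 / 420.00 = 3.952 mol
selectivity = 4.186/(4.186+3.952) × 100 = 51.44 %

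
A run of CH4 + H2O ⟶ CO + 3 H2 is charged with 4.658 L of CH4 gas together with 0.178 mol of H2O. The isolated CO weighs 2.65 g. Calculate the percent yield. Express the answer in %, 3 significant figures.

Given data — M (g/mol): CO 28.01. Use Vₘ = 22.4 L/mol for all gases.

n(CH4) = 4.658 / 22.4 = 0.2079 mol
n(H2O) = 0.1780 mol
n/ν for CH4 = 0.2079/1 = 0.2079
n/ν for H2O = 0.1780/1 = 0.1780
Smallest n/ν is H2O → limiting reagent.
theoretical n(CO) = (1/1) × 0.1780 = 0.1780 mol → 4.986 g
% yield = 2.65 / 4.986 × 100 = 53.15 %

53.2 %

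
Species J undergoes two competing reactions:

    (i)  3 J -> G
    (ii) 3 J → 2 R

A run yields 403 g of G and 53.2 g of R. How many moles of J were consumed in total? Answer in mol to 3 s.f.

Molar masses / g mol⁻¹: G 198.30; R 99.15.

n(G) = 403 / 198.30 = 2.032 mol
n(R) = 53.2 / 99.15 = 0.5366 mol
n(J) via (i) = (3/1)×2.032 = 6.096 mol
n(J) via (ii) = (3/2)×0.5366 = 0.8049 mol
total n(J) = 6.096 + 0.8049 = 6.901 mol

6.90 mol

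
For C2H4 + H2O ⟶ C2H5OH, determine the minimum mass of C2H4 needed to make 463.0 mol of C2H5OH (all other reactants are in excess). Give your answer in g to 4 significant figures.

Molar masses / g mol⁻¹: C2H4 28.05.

12990 g

n(C2H5OH) = 463.0 mol
n(C2H4) = (1/1) × 463.0 = 463.0 mol
mass = 463.0 × 28.05 = 12990 g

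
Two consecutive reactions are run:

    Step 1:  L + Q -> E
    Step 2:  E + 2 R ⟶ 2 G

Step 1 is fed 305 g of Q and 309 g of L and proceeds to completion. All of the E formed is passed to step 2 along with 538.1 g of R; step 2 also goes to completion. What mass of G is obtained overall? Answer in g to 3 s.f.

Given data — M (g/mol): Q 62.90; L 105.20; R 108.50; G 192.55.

Step 1:
n(Q) = 305.0 / 62.90 = 4.849 mol
n(L) = 309.0 / 105.20 = 2.937 mol
n/ν for Q = 4.849/1 = 4.849
n/ν for L = 2.937/1 = 2.937
Smallest n/ν is L → limiting reagent.
n(E) produced = (1/1) × 2.937 = 2.937 mol
Step 2:
n(E) available = 2.937 mol
n(R) = 538.1 / 108.50 = 4.959 mol
n/ν for E = 2.937/1 = 2.937
n/ν for R = 4.959/2 = 2.480
Smallest n/ν is R → limiting reagent.
n(G) = (2/2) × 4.959 = 4.959 mol
mass = 4.959 × 192.55 = 954.9 g

955 g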